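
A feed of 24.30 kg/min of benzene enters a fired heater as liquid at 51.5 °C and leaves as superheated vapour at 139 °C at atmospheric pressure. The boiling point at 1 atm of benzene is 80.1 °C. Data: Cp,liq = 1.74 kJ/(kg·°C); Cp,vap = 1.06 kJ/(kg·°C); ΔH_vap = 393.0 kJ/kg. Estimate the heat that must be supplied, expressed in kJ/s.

Q = 205 kJ/s

liquid 51.5→80.1 °C: 49.764 kJ/kg
vaporisation at 80.1 °C: 393 kJ/kg
vapour 80.1→139 °C: 62.434 kJ/kg
Δh = 49.764 + 393 + 62.434 = 505.2 kJ/kg
Q = ṁ·Δh = 24.30 kg/min × 505.2 kJ/kg = 12276 kJ/min
|Q| = 204.61 kW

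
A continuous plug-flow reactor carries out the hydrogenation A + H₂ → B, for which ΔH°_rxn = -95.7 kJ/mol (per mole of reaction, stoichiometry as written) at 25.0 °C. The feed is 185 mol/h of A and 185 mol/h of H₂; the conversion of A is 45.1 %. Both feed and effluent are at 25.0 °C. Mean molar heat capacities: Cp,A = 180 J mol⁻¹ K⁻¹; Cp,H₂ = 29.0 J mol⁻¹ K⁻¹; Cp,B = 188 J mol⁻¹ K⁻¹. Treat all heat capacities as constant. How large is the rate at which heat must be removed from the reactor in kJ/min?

Q_out = 133 kJ/min

Extent of reaction ξ = 0.451 × 185 = 83.435 mol/h
Reaction term: ξ·ΔH°_rxn = 83.435 × -95.7 = -7984.7 kJ/h
Q = ΔH = -7984.7 kJ/h = -2.218 kW
Heat removed = 133.08 kJ/min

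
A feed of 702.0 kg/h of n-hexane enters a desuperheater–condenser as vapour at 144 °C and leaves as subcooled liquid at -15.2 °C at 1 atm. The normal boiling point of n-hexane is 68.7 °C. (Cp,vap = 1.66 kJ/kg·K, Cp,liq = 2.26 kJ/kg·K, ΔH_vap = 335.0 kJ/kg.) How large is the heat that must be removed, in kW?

Q_c = 127 kW

vapour 144→68.7 °C: -125 kJ/kg
condensation at 68.7 °C: -335 kJ/kg
liquid 68.7→-15.2 °C: -189.61 kJ/kg
Δh = -125 + -335 + -189.61 = -649.61 kJ/kg
Q = ṁ·Δh = 702.0 kg/h × -649.61 kJ/kg = -456030 kJ/h
|Q| = 126.67 kW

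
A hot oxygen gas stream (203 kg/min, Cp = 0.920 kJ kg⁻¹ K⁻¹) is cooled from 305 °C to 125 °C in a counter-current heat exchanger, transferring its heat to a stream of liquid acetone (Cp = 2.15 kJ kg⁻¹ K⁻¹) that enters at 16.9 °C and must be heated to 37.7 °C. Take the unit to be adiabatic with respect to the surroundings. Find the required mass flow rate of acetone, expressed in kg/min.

Heat released by hot stream: Q = 203 × 0.920 × (305 − 125) = 33617 kJ/min
Energy balance on cold side (adiabatic exchanger): Q = ṁ_c·Cp_c·(T_c,out − T_c,in)
ṁ_c = 33617 / [2.15 × (37.7 − 16.9)] = 751.72 kg/min

ṁ_c = 752 kg/min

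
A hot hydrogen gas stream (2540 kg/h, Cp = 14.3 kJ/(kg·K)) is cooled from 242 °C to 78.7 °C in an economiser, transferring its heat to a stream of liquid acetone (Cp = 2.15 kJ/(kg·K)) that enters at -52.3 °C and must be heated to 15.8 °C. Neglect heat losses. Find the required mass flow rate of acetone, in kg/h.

Heat released by hot stream: Q = 2540 × 14.3 × (242 − 78.7) = 5.9314e+06 kJ/h
Energy balance on cold side (adiabatic exchanger): Q = ṁ_c·Cp_c·(T_c,out − T_c,in)
ṁ_c = 5.9314e+06 / [2.15 × (15.8 − -52.3)] = 40511 kg/h

ṁ_c = 40500 kg/h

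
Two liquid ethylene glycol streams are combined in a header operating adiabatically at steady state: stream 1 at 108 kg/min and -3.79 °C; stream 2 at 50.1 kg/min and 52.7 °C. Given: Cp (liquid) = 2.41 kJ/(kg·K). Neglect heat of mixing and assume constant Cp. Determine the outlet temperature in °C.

Adiabatic, steady state ⇒ Σ ṁᵢCp,ᵢ(T_out − Tᵢ) = 0
Σ ṁᵢCp,ᵢTᵢ = 108×2.41×-3.79 + 50.1×2.41×52.7 = 5376.6
Σ ṁᵢCp,ᵢ = 108×2.41 + 50.1×2.41 = 381.02
T_out = 5376.6 / 381.02 = 14.111 °C

T_out = 14.1 °C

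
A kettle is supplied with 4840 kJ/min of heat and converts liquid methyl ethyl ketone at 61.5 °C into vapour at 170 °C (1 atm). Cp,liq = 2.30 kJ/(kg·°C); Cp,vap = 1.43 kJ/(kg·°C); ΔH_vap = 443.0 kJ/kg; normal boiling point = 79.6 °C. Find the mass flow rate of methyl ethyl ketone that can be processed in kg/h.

ṁ = 473 kg/h

Δh = 2.30×(79.6−61.5) + 443.0 + 1.43×(170−79.6) = 613.9 kJ/kg
Q = 4840 kJ/min = 80.667 kJ/s = 290400 kJ/h
ṁ = Q/Δh = 290400 / 613.9 = 473.04 kg/h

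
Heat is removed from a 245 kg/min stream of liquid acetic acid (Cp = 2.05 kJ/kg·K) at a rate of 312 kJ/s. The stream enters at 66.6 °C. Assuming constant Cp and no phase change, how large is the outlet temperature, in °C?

Q = 312 kJ/s = 18720 kJ/min
ΔT = Q/(ṁ·Cp) = 18720/(245×2.05) = 37.272 K
T_out = 66.6 − 37.272 = 29.328 °C

T_out = 29.3 °C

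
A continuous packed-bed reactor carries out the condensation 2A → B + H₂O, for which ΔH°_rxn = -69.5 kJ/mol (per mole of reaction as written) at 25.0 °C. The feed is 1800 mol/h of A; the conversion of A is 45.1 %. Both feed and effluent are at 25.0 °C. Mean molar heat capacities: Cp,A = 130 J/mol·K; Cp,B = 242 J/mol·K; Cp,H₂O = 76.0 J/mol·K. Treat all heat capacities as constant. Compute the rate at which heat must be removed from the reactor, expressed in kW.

Q_out = 7.84 kW

Extent of reaction ξ = 0.451 × 1800 / 2 = 405.9 mol/h
Reaction term: ξ·ΔH°_rxn = 405.9 × -69.5 = -28210 kJ/h
Q = ΔH = -28210 kJ/h = -7.8361 kW
Heat removed = 7.8361 kW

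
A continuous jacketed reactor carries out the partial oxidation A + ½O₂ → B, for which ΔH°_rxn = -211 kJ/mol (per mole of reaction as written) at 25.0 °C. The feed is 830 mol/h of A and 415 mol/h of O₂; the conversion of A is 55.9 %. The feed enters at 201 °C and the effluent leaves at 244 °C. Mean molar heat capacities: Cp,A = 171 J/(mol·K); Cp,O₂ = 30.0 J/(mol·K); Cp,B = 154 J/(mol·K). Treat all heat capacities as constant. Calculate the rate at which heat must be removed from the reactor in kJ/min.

Extent of reaction ξ = 0.559 × 830 = 463.97 mol/h
Reaction term: ξ·ΔH°_rxn = 463.97 × -211 = -97898 kJ/h
Sensible, feed 201→25 °C: -27171 kJ/h
Outlet flows (mol/h): A 366.03, O₂ 183.01, B 463.97
Sensible, products 25→244 °C: 30558 kJ/h
Q = ΔH = -94511 kJ/h = -26.253 kW
Heat removed = 1575.2 kJ/min

Q_out = 1580 kJ/min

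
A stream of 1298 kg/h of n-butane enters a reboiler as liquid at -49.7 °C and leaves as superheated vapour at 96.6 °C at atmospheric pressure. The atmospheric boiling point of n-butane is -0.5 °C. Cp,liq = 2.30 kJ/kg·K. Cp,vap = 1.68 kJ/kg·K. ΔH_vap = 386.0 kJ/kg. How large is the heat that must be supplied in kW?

Q = 239 kW

liquid -49.7→-0.5 °C: 113.16 kJ/kg
vaporisation at -0.5 °C: 386 kJ/kg
vapour -0.5→96.6 °C: 163.13 kJ/kg
Δh = 113.16 + 386 + 163.13 = 662.29 kJ/kg
Q = ṁ·Δh = 1298 kg/h × 662.29 kJ/kg = 859650 kJ/h
|Q| = 238.79 kW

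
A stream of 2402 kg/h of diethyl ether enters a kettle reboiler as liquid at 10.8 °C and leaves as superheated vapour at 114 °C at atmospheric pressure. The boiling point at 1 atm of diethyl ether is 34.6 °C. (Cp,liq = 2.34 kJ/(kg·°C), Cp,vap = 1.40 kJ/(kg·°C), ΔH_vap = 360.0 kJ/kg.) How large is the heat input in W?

Q = 352000 W

liquid 10.8→34.6 °C: 55.692 kJ/kg
vaporisation at 34.6 °C: 360 kJ/kg
vapour 34.6→114 °C: 111.16 kJ/kg
Δh = 55.692 + 360 + 111.16 = 526.85 kJ/kg
Q = ṁ·Δh = 2402 kg/h × 526.85 kJ/kg = 1.2655e+06 kJ/h
|Q| = 351.53 kW = 351530 W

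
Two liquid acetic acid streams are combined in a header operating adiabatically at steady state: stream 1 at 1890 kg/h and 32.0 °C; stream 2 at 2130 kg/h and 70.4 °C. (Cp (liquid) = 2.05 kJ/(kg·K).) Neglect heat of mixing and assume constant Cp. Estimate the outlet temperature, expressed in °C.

Adiabatic, steady state ⇒ Σ ṁᵢCp,ᵢ(T_out − Tᵢ) = 0
Σ ṁᵢCp,ᵢTᵢ = 1890×2.05×32.0 + 2130×2.05×70.4 = 431390
Σ ṁᵢCp,ᵢ = 1890×2.05 + 2130×2.05 = 8241
T_out = 431390 / 8241 = 52.346 °C

T_out = 52.3 °C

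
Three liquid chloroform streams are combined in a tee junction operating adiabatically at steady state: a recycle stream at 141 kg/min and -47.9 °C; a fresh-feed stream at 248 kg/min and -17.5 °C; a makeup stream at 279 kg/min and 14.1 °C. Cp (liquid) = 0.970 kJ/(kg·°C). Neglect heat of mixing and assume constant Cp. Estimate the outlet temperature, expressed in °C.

Adiabatic, steady state ⇒ Σ ṁᵢCp,ᵢ(T_out − Tᵢ) = 0
T_out = Σ ṁᵢCp,ᵢTᵢ / Σ ṁᵢCp,ᵢ
      = -6945.2 / 647.96 = -10.719 °C

T_out = -10.7 °C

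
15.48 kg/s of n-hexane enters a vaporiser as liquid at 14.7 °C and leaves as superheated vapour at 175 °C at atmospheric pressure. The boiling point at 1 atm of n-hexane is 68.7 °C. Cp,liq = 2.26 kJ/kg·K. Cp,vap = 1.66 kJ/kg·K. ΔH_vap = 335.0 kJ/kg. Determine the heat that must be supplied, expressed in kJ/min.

liquid 14.7→68.7 °C: 122.04 kJ/kg
vaporisation at 68.7 °C: 335 kJ/kg
vapour 68.7→175 °C: 176.46 kJ/kg
Δh = 122.04 + 335 + 176.46 = 633.5 kJ/kg
Q = ṁ·Δh = 15.48 kg/s × 633.5 kJ/kg = 9806.5 kJ/s
|Q| = 9806.5 kW = 588390 kJ/min

Q = 588000 kJ/min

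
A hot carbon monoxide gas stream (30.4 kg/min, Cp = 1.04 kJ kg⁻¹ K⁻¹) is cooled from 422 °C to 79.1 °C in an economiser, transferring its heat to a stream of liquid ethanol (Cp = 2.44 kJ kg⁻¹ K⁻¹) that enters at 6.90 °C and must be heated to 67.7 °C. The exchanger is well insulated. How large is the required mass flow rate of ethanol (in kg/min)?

Heat released by hot stream: Q = 30.4 × 1.04 × (422 − 79.1) = 10841 kJ/min
Energy balance on cold side (adiabatic exchanger): Q = ṁ_c·Cp_c·(T_c,out − T_c,in)
ṁ_c = 10841 / [2.44 × (67.7 − 6.90)] = 73.077 kg/min

ṁ_c = 73.1 kg/min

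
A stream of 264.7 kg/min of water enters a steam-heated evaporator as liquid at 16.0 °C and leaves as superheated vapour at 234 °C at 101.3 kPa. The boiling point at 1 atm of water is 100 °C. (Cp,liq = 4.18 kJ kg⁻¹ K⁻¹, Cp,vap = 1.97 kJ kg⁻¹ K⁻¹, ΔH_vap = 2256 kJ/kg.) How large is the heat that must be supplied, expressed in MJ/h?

Q = 45600 MJ/h

liquid 16.0→100 °C: 351.12 kJ/kg
vaporisation at 100 °C: 2256 kJ/kg
vapour 100→234 °C: 263.98 kJ/kg
Δh = 351.12 + 2256 + 263.98 = 2871.1 kJ/kg
Q = ṁ·Δh = 264.7 kg/min × 2871.1 kJ/kg = 759980 kJ/min
|Q| = 12666 kW = 45599 MJ/h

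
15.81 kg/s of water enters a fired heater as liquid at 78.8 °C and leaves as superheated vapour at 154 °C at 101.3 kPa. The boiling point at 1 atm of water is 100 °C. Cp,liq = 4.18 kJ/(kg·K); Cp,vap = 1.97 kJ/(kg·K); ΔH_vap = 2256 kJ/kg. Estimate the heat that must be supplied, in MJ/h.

liquid 78.8→100 °C: 88.616 kJ/kg
vaporisation at 100 °C: 2256 kJ/kg
vapour 100→154 °C: 106.38 kJ/kg
Δh = 88.616 + 2256 + 106.38 = 2451 kJ/kg
Q = ṁ·Δh = 15.81 kg/s × 2451 kJ/kg = 38750 kJ/s
|Q| = 38750 kW = 139500 MJ/h

Q = 140000 MJ/h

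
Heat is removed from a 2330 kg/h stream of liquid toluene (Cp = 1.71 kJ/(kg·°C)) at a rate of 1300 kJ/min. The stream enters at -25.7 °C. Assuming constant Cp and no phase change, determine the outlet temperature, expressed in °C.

T_out = -45.3 °C

Q = 1300 kJ/min = 78000 kJ/h
ΔT = Q/(ṁ·Cp) = 78000/(2330×1.71) = 19.577 K
T_out = -25.7 − 19.577 = -45.277 °C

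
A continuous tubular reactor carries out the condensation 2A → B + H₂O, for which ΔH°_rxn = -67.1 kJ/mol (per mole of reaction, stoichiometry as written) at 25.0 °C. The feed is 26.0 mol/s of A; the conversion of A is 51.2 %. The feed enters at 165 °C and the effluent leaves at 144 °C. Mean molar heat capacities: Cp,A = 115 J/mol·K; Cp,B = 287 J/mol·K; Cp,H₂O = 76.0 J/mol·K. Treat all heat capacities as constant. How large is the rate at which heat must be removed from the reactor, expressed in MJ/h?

Extent of reaction ξ = 0.512 × 26.0 / 2 = 6.656 mol/s
Reaction term: ξ·ΔH°_rxn = 6.656 × -67.1 = -446.62 kJ/s
Sensible, feed 165→25 °C: -418.6 kJ/s
Outlet flows (mol/s): A 12.688, B 6.656, H₂O 6.656
Sensible, products 25→144 °C: 461.15 kJ/s
Q = ΔH = -404.06 kJ/s = -404.06 kW
Heat removed = 1454.6 MJ/h

Q_out = 1450 MJ/h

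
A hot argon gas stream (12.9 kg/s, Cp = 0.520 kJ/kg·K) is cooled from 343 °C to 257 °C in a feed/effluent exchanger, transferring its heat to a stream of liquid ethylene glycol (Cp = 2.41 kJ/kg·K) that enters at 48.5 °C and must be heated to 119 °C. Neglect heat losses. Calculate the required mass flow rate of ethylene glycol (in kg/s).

Heat released by hot stream: Q = 12.9 × 0.520 × (343 − 257) = 576.89 kJ/s
Energy balance on cold side (adiabatic exchanger): Q = ṁ_c·Cp_c·(T_c,out − T_c,in)
ṁ_c = 576.89 / [2.41 × (119 − 48.5)] = 3.3954 kg/s

ṁ_c = 3.40 kg/s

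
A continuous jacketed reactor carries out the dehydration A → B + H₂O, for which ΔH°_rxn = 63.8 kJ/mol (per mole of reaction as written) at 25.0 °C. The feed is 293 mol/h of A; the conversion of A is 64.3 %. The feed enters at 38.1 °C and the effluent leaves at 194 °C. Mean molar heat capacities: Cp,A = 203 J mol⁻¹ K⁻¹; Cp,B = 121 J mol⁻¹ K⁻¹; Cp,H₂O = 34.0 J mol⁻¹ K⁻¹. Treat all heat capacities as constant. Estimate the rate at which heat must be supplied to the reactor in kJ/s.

Q_in = 5.49 kJ/s

Extent of reaction ξ = 0.643 × 293 = 188.4 mol/h
Reaction term: ξ·ΔH°_rxn = 188.4 × 63.8 = 12020 kJ/h
Sensible, feed 38.1→25 °C: -779.17 kJ/h
Outlet flows (mol/h): A 104.6, B 188.4, H₂O 188.4
Sensible, products 25→194 °C: 8523.7 kJ/h
Q = ΔH = 19764 kJ/h = 5.4901 kW
Heat supplied = 5.4901 kJ/s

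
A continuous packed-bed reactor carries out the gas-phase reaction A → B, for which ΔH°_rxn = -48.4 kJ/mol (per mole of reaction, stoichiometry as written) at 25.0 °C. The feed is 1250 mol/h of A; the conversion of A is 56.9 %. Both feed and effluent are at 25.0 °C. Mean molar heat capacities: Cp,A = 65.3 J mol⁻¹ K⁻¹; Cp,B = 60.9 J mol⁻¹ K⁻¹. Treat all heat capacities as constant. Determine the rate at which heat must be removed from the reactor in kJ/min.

Extent of reaction ξ = 0.569 × 1250 = 711.25 mol/h
Reaction term: ξ·ΔH°_rxn = 711.25 × -48.4 = -34424 kJ/h
Q = ΔH = -34424 kJ/h = -9.5624 kW
Heat removed = 573.74 kJ/min

Q_out = 574 kJ/min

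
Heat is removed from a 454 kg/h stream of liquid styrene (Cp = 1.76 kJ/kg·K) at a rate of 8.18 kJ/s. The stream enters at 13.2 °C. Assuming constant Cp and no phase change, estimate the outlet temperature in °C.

Q = 8.18 kJ/s = 29448 kJ/h
ΔT = Q/(ṁ·Cp) = 29448/(454×1.76) = 36.854 K
T_out = 13.2 − 36.854 = -23.654 °C

T_out = -23.7 °C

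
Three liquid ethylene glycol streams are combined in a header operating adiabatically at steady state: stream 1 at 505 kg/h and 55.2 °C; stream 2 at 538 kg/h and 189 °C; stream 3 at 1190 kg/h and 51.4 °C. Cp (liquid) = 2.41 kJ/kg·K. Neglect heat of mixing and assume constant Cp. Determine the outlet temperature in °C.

T_out = 85.4 °C

Adiabatic, steady state ⇒ Σ ṁᵢCp,ᵢ(T_out − Tᵢ) = 0
T_out = Σ ṁᵢCp,ᵢTᵢ / Σ ṁᵢCp,ᵢ
      = 459640 / 5381.5 = 85.412 °C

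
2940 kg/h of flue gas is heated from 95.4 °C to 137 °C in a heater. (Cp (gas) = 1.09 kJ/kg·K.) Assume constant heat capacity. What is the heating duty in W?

Q = 37000 W

Q = ṁ·Cp·ΔT = 2940 × 1.09 × (137 − 95.4) = 133310 kJ/h
Converting: 133310 / 3600 s = 37.031 kW
Heating duty = 37031 W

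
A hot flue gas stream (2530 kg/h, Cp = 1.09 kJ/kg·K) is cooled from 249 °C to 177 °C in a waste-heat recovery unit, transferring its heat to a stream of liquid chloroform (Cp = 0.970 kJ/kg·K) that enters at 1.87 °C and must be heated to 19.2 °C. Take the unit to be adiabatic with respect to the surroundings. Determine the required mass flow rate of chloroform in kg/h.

Heat released by hot stream: Q = 2530 × 1.09 × (249 − 177) = 198550 kJ/h
Energy balance on cold side (adiabatic exchanger): Q = ṁ_c·Cp_c·(T_c,out − T_c,in)
ṁ_c = 198550 / [0.970 × (19.2 − 1.87)] = 11812 kg/h

ṁ_c = 11800 kg/h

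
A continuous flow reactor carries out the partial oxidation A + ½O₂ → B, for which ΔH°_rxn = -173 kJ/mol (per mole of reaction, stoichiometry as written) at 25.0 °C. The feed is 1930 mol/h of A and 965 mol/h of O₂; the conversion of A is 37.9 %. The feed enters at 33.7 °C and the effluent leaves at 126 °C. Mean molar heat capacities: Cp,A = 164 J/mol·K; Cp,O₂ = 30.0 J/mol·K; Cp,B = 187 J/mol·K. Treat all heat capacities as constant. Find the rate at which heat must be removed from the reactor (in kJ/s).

Q_out = 26.1 kJ/s

Extent of reaction ξ = 0.379 × 1930 = 731.47 mol/h
Reaction term: ξ·ΔH°_rxn = 731.47 × -173 = -126540 kJ/h
Sensible, feed 33.7→25 °C: -3005.6 kJ/h
Outlet flows (mol/h): A 1198.5, O₂ 599.26, B 731.47
Sensible, products 25→126 °C: 35483 kJ/h
Q = ΔH = -94066 kJ/h = -26.13 kW
Heat removed = 26.13 kJ/s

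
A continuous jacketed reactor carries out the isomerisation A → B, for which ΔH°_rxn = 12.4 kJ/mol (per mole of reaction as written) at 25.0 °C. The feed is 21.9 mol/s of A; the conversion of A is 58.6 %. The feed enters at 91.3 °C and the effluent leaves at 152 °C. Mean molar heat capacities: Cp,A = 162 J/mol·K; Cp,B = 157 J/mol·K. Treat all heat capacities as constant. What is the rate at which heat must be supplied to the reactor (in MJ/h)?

Q_in = 1320 MJ/h

Extent of reaction ξ = 0.586 × 21.9 = 12.833 mol/s
Reaction term: ξ·ΔH°_rxn = 12.833 × 12.4 = 159.13 kJ/s
Sensible, feed 91.3→25 °C: -235.22 kJ/s
Outlet flows (mol/s): A 9.0666, B 12.833
Sensible, products 25→152 °C: 442.42 kJ/s
Q = ΔH = 366.34 kJ/s = 366.34 kW
Heat supplied = 1318.8 MJ/h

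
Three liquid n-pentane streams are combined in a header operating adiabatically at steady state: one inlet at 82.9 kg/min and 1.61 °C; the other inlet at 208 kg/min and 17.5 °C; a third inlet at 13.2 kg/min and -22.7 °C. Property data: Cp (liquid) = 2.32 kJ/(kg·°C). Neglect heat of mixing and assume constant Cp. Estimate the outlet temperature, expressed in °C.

No heat crosses the boundary, so H_out = H_in.
Σ ṁᵢCp,ᵢTᵢ = 82.9×2.32×1.61 + 208×2.32×17.5 + 13.2×2.32×-22.7 = 8059.3
Σ ṁᵢCp,ᵢ = 82.9×2.32 + 208×2.32 + 13.2×2.32 = 705.51
T_out = 8059.3 / 705.51 = 11.423 °C

T_out = 11.4 °C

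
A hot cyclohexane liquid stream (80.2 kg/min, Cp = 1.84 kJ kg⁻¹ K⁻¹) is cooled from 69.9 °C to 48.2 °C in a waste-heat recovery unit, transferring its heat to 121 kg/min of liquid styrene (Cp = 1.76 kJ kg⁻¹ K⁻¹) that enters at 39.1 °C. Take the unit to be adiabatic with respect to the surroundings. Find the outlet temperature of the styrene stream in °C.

Heat released by hot stream: Q = 80.2 × 1.84 × (69.9 − 48.2) = 3202.2 kJ/min
Energy balance on cold side (adiabatic exchanger): Q = ṁ_c·Cp_c·(T_c,out − T_c,in)
T_c,out = 39.1 + 3202.2/(121 × 1.76) = 54.137 °C

T_c,out = 54.1 °C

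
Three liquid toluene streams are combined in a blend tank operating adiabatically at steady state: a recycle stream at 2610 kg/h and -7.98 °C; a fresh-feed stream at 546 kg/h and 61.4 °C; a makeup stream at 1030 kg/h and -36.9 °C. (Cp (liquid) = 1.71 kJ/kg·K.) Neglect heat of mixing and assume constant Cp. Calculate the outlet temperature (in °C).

No heat crosses the boundary, so H_out = H_in.
T_out = Σ ṁᵢCp,ᵢTᵢ / Σ ṁᵢCp,ᵢ
      = -43281 / 7158.1 = -6.0464 °C

T_out = -6.05 °C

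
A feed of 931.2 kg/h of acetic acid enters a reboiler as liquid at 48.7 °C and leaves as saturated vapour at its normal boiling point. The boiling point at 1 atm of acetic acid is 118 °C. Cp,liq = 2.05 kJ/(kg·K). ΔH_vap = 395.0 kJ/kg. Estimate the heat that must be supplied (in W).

Q = 139000 W

liquid 48.7→118 °C: 142.06 kJ/kg
vaporisation at 118 °C: 395 kJ/kg
Δh = 142.06 + 395 = 537.06 kJ/kg
Q = ṁ·Δh = 931.2 kg/h × 537.06 kJ/kg = 500110 kJ/h
|Q| = 138.92 kW = 138920 W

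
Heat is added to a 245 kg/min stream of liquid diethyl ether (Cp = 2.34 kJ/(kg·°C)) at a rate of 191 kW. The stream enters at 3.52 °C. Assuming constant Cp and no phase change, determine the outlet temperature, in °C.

T_out = 23.5 °C

Q = 191 kW = 11460 kJ/min
ΔT = Q/(ṁ·Cp) = 11460/(245×2.34) = 19.99 K
T_out = 3.52 + 19.99 = 23.51 °C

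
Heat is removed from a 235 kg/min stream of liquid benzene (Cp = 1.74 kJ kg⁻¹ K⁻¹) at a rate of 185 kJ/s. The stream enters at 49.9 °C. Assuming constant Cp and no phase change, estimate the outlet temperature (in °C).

Q = 185 kJ/s = 11100 kJ/min
ΔT = Q/(ṁ·Cp) = 11100/(235×1.74) = 27.146 K
T_out = 49.9 − 27.146 = 22.754 °C

T_out = 22.8 °C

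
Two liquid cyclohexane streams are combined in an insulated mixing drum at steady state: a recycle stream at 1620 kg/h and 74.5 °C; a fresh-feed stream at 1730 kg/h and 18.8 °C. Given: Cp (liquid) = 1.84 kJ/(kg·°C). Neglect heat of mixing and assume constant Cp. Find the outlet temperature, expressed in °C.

T_out = 45.7 °C

No heat crosses the boundary, so H_out = H_in.
T_out = Σ ṁᵢCp,ᵢTᵢ / Σ ṁᵢCp,ᵢ
      = 281910 / 6164 = 45.736 °C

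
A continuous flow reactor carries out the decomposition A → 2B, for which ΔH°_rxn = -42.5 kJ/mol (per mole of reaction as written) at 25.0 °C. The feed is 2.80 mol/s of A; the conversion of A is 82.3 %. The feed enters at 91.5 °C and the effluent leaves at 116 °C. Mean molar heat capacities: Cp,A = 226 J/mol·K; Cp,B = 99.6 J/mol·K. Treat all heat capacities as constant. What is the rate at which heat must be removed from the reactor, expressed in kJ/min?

Extent of reaction ξ = 0.823 × 2.80 = 2.3044 mol/s
Reaction term: ξ·ΔH°_rxn = 2.3044 × -42.5 = -97.937 kJ/s
Sensible, feed 91.5→25 °C: -42.081 kJ/s
Outlet flows (mol/s): A 0.4956, B 4.6088
Sensible, products 25→116 °C: 51.965 kJ/s
Q = ΔH = -88.053 kJ/s = -88.053 kW
Heat removed = 5283.2 kJ/min

Q_out = 5280 kJ/min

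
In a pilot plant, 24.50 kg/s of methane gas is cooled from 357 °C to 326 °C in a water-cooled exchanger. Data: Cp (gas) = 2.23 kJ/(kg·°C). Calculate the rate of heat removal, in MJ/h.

Q = ṁ·Cp·ΔT = 24.50 × 2.23 × (326 − 357) = -1693.7 kJ/s
Cooling duty = 6097.3 MJ/h

Q_c = 6100 MJ/h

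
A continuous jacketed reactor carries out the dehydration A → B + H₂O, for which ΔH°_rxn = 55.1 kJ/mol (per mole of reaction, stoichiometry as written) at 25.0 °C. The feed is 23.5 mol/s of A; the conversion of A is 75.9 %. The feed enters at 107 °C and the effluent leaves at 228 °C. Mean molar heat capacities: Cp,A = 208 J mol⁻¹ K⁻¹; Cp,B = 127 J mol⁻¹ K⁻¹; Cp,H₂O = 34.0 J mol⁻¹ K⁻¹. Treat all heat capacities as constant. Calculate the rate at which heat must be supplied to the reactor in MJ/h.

Extent of reaction ξ = 0.759 × 23.5 = 17.837 mol/s
Reaction term: ξ·ΔH°_rxn = 17.837 × 55.1 = 982.79 kJ/s
Sensible, feed 107→25 °C: -400.82 kJ/s
Outlet flows (mol/s): A 5.6635, B 17.837, H₂O 17.837
Sensible, products 25→228 °C: 822.09 kJ/s
Q = ΔH = 1404.1 kJ/s = 1404.1 kW
Heat supplied = 5054.6 MJ/h

Q_in = 5050 MJ/h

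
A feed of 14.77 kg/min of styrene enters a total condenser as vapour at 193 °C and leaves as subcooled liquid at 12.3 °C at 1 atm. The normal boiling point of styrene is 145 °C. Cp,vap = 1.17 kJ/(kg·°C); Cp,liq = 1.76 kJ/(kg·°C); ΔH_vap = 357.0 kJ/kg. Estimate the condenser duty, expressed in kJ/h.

vapour 193→145 °C: -56.16 kJ/kg
condensation at 145 °C: -357 kJ/kg
liquid 145→12.3 °C: -233.55 kJ/kg
Δh = -56.16 + -357 + -233.55 = -646.71 kJ/kg
Q = ṁ·Δh = 14.77 kg/min × -646.71 kJ/kg = -9551.9 kJ/min
|Q| = 159.2 kW = 573120 kJ/h

Q_c = 573000 kJ/h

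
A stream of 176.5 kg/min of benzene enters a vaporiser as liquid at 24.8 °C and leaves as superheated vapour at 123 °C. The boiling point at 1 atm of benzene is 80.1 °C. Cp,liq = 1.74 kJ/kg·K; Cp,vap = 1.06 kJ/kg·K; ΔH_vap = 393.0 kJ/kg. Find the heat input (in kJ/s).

liquid 24.8→80.1 °C: 96.222 kJ/kg
vaporisation at 80.1 °C: 393 kJ/kg
vapour 80.1→123 °C: 45.474 kJ/kg
Δh = 96.222 + 393 + 45.474 = 534.7 kJ/kg
Q = ṁ·Δh = 176.5 kg/min × 534.7 kJ/kg = 94374 kJ/min
|Q| = 1572.9 kW

Q = 1570 kJ/s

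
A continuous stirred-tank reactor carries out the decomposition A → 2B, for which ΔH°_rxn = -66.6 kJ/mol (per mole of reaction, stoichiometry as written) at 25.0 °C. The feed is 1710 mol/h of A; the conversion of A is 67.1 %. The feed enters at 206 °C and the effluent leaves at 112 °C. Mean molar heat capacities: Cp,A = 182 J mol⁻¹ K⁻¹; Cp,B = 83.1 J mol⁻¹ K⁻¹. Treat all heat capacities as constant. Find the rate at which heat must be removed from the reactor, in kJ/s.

Extent of reaction ξ = 0.671 × 1710 = 1147.4 mol/h
Reaction term: ξ·ΔH°_rxn = 1147.4 × -66.6 = -76418 kJ/h
Sensible, feed 206→25 °C: -56331 kJ/h
Outlet flows (mol/h): A 562.59, B 2294.8
Sensible, products 25→112 °C: 25499 kJ/h
Q = ΔH = -107250 kJ/h = -29.792 kW
Heat removed = 29.792 kJ/s

Q_out = 29.8 kJ/s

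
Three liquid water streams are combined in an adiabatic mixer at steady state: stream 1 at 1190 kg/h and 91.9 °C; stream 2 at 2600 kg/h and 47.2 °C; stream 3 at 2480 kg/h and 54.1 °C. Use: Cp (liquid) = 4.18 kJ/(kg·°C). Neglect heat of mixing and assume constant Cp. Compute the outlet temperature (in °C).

Adiabatic, steady state ⇒ Σ ṁᵢCp,ᵢ(T_out − Tᵢ) = 0
T_out = Σ ṁᵢCp,ᵢTᵢ / Σ ṁᵢCp,ᵢ
      = 1.5309e+06 / 26209 = 58.413 °C

T_out = 58.4 °C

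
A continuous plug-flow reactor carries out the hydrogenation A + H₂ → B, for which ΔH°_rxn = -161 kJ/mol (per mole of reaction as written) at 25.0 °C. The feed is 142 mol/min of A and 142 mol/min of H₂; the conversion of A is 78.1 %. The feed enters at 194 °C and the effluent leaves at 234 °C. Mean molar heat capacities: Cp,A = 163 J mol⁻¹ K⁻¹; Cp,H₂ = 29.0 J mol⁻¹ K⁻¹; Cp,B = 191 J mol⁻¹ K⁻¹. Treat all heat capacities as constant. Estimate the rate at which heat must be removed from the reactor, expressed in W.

Q_out = 280000 W

Extent of reaction ξ = 0.781 × 142 = 110.9 mol/min
Reaction term: ξ·ΔH°_rxn = 110.9 × -161 = -17855 kJ/min
Sensible, feed 194→25 °C: -4607.6 kJ/min
Outlet flows (mol/min): A 31.098, H₂ 31.098, B 110.9
Sensible, products 25→234 °C: 5675 kJ/min
Q = ΔH = -16788 kJ/min = -279.8 kW
Heat removed = 279800 W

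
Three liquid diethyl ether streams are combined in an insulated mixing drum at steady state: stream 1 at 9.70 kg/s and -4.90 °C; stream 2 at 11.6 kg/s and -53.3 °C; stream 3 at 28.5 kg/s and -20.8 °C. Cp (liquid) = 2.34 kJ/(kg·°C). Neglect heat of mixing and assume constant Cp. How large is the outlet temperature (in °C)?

T_out = -25.3 °C

Energy balance with Q = 0: Σ ṁᵢCp,ᵢ(T_out − Tᵢ) = 0
Σ ṁᵢCp,ᵢTᵢ = 9.70×2.34×-4.90 + 11.6×2.34×-53.3 + 28.5×2.34×-20.8 = -2945.1
Σ ṁᵢCp,ᵢ = 9.70×2.34 + 11.6×2.34 + 28.5×2.34 = 116.53
T_out = -2945.1 / 116.53 = -25.273 °C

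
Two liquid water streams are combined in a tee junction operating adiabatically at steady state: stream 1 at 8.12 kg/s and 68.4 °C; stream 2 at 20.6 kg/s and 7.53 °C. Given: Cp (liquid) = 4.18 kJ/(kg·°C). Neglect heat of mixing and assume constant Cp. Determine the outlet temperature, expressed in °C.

No heat crosses the boundary, so H_out = H_in.
Σ ṁᵢCp,ᵢTᵢ = 8.12×4.18×68.4 + 20.6×4.18×7.53 = 2970
Σ ṁᵢCp,ᵢ = 8.12×4.18 + 20.6×4.18 = 120.05
T_out = 2970 / 120.05 = 24.74 °C

T_out = 24.7 °C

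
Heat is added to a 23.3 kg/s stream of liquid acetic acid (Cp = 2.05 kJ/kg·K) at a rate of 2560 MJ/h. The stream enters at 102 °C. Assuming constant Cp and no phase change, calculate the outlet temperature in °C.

T_out = 117 °C

Q = 2560 MJ/h = 711.11 kJ/s
ΔT = Q/(ṁ·Cp) = 711.11/(23.3×2.05) = 14.888 K
T_out = 102 + 14.888 = 116.89 °C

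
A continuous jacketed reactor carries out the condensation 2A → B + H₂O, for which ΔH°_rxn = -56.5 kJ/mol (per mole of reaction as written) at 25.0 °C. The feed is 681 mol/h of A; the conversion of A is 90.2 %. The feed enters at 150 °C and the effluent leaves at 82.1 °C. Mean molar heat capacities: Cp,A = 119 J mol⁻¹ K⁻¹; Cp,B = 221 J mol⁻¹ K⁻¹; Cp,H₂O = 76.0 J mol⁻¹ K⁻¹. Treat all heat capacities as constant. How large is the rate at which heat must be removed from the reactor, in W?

Q_out = 6060 W

Extent of reaction ξ = 0.902 × 681 / 2 = 307.13 mol/h
Reaction term: ξ·ΔH°_rxn = 307.13 × -56.5 = -17353 kJ/h
Sensible, feed 150→25 °C: -10130 kJ/h
Outlet flows (mol/h): A 66.738, B 307.13, H₂O 307.13
Sensible, products 25→82.1 °C: 5662 kJ/h
Q = ΔH = -21821 kJ/h = -6.0613 kW
Heat removed = 6061.3 W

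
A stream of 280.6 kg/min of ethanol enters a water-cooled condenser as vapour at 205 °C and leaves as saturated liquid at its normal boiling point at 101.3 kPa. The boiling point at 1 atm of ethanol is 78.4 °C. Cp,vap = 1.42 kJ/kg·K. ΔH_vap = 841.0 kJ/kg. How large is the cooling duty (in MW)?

Q_c = 4.77 MW

vapour 205→78.4 °C: -179.77 kJ/kg
condensation at 78.4 °C: -841 kJ/kg
Δh = -179.77 + -841 = -1020.8 kJ/kg
Q = ṁ·Δh = 280.6 kg/min × -1020.8 kJ/kg = -286430 kJ/min
|Q| = 4773.8 kW = 4.7738 MW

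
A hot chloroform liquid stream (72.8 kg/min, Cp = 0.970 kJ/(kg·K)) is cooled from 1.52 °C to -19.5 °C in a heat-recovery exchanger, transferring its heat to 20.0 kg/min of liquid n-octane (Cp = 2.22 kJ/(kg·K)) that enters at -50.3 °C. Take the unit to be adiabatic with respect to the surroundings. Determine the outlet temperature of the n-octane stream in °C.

Heat released by hot stream: Q = 72.8 × 0.970 × (1.52 − -19.5) = 1484.3 kJ/min
Energy balance on cold side (adiabatic exchanger): Q = ṁ_c·Cp_c·(T_c,out − T_c,in)
T_c,out = -50.3 + 1484.3/(20.0 × 2.22) = -16.869 °C

T_c,out = -16.9 °C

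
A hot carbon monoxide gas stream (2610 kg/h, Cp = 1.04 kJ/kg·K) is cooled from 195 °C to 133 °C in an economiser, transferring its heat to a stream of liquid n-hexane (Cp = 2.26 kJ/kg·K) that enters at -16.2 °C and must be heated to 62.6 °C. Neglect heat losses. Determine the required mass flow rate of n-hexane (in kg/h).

ṁ_c = 945 kg/h

Heat released by hot stream: Q = 2610 × 1.04 × (195 − 133) = 168290 kJ/h
Energy balance on cold side (adiabatic exchanger): Q = ṁ_c·Cp_c·(T_c,out − T_c,in)
ṁ_c = 168290 / [2.26 × (62.6 − -16.2)] = 945 kg/h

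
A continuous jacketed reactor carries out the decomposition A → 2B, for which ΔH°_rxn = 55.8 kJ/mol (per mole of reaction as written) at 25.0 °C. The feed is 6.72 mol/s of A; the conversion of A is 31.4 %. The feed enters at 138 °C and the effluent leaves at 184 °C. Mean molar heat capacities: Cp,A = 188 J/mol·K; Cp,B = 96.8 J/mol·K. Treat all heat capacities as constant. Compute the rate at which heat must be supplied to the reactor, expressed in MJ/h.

Q_in = 640 MJ/h

Extent of reaction ξ = 0.314 × 6.72 = 2.1101 mol/s
Reaction term: ξ·ΔH°_rxn = 2.1101 × 55.8 = 117.74 kJ/s
Sensible, feed 138→25 °C: -142.76 kJ/s
Outlet flows (mol/s): A 4.6099, B 4.2202
Sensible, products 25→184 °C: 202.75 kJ/s
Q = ΔH = 177.74 kJ/s = 177.74 kW
Heat supplied = 639.85 MJ/h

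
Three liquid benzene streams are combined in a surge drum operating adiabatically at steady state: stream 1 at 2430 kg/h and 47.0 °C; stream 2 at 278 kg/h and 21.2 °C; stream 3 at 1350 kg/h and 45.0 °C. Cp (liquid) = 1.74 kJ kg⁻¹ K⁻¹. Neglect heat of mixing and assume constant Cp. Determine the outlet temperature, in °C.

T_out = 44.6 °C

Energy balance with Q = 0: Σ ṁᵢCp,ᵢ(T_out − Tᵢ) = 0
T_out = Σ ṁᵢCp,ᵢTᵢ / Σ ṁᵢCp,ᵢ
      = 314690 / 7060.9 = 44.567 °C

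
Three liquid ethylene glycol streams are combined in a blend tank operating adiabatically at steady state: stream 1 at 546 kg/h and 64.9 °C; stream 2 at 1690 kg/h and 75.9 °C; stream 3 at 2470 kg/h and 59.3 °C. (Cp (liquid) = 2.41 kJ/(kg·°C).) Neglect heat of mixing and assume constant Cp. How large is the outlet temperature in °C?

T_out = 65.9 °C

Energy balance with Q = 0: Σ ṁᵢCp,ᵢ(T_out − Tᵢ) = 0
T_out = Σ ṁᵢCp,ᵢTᵢ / Σ ṁᵢCp,ᵢ
      = 747530 / 11341 = 65.911 °C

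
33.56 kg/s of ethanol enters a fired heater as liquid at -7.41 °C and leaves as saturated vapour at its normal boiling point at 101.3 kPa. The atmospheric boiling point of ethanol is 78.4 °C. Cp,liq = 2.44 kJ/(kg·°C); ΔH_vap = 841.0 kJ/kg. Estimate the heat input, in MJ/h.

liquid -7.41→78.4 °C: 209.38 kJ/kg
vaporisation at 78.4 °C: 841 kJ/kg
Δh = 209.38 + 841 = 1050.4 kJ/kg
Q = ṁ·Δh = 33.56 kg/s × 1050.4 kJ/kg = 35251 kJ/s
|Q| = 35251 kW = 126900 MJ/h

Q = 127000 MJ/h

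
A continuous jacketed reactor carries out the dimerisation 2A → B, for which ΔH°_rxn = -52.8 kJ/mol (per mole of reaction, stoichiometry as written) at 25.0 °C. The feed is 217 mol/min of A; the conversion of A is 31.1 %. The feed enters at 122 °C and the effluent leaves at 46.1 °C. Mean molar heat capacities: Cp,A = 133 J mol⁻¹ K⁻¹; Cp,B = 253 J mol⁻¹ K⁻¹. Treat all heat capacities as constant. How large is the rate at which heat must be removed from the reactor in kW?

Q_out = 66.4 kW

Extent of reaction ξ = 0.311 × 217 / 2 = 33.743 mol/min
Reaction term: ξ·ΔH°_rxn = 33.743 × -52.8 = -1781.7 kJ/min
Sensible, feed 122→25 °C: -2799.5 kJ/min
Outlet flows (mol/min): A 149.51, B 33.743
Sensible, products 25→46.1 °C: 599.71 kJ/min
Q = ΔH = -3981.5 kJ/min = -66.358 kW
Heat removed = 66.358 kW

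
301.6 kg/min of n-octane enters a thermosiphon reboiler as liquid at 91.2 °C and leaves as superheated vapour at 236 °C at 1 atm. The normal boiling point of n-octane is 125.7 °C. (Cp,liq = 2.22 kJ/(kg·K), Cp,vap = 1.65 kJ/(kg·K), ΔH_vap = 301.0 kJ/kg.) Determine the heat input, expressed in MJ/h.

Q = 10100 MJ/h

liquid 91.2→125.7 °C: 76.59 kJ/kg
vaporisation at 125.7 °C: 301 kJ/kg
vapour 125.7→236 °C: 181.99 kJ/kg
Δh = 76.59 + 301 + 181.99 = 559.59 kJ/kg
Q = ṁ·Δh = 301.6 kg/min × 559.59 kJ/kg = 168770 kJ/min
|Q| = 2812.8 kW = 10126 MJ/h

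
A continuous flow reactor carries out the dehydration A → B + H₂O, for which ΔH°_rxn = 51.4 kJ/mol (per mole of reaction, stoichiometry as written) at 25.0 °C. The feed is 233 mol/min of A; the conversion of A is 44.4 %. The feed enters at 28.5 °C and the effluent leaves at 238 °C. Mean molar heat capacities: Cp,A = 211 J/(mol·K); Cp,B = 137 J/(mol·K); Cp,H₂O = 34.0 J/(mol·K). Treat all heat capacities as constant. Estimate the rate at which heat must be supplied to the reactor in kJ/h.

Q_in = 884000 kJ/h

Extent of reaction ξ = 0.444 × 233 = 103.45 mol/min
Reaction term: ξ·ΔH°_rxn = 103.45 × 51.4 = 5317.4 kJ/min
Sensible, feed 28.5→25 °C: -172.07 kJ/min
Outlet flows (mol/min): A 129.55, B 103.45, H₂O 103.45
Sensible, products 25→238 °C: 9590.3 kJ/min
Q = ΔH = 14736 kJ/min = 245.59 kW
Heat supplied = 884140 kJ/h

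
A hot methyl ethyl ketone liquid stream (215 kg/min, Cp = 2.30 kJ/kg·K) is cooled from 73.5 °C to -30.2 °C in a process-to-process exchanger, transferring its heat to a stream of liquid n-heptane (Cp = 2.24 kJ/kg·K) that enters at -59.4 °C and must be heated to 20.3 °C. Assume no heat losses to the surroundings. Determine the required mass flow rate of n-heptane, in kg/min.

ṁ_c = 287 kg/min

Heat released by hot stream: Q = 215 × 2.30 × (73.5 − -30.2) = 51280 kJ/min
Energy balance on cold side (adiabatic exchanger): Q = ṁ_c·Cp_c·(T_c,out − T_c,in)
ṁ_c = 51280 / [2.24 × (20.3 − -59.4)] = 287.24 kg/min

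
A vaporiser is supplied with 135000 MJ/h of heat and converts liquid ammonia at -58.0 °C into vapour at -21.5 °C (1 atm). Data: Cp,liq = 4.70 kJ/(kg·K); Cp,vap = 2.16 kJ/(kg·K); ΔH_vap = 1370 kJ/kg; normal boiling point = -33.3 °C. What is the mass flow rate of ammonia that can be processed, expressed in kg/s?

Δh = 4.70×(-33.3−-58.0) + 1370 + 2.16×(-21.5−-33.3) = 1511.6 kJ/kg
Q = 135000 MJ/h = 37500 kJ/s = 37500 kJ/s
ṁ = Q/Δh = 37500 / 1511.6 = 24.809 kg/s

ṁ = 24.8 kg/s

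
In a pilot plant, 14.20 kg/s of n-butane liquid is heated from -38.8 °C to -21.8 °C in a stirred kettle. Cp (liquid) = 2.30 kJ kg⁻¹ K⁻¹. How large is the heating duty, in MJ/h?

Q = ṁ·Cp·ΔT = 14.20 × 2.30 × (-21.8 − -38.8) = 555.22 kJ/s
Heating duty = 1998.8 MJ/h

Q = 2000 MJ/h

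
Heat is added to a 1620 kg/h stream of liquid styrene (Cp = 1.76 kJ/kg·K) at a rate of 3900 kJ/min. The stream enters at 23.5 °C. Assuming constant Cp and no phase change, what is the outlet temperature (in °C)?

Q = 3900 kJ/min = 234000 kJ/h
ΔT = Q/(ṁ·Cp) = 234000/(1620×1.76) = 82.071 K
T_out = 23.5 + 82.071 = 105.57 °C

T_out = 106 °C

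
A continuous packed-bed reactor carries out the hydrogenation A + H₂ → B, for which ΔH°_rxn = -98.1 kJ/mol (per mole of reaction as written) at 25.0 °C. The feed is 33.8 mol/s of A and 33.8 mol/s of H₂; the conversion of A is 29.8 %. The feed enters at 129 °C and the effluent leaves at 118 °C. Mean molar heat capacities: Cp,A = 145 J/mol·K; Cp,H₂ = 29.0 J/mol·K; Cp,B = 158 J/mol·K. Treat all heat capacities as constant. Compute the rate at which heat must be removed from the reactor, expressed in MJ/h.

Extent of reaction ξ = 0.298 × 33.8 = 10.072 mol/s
Reaction term: ξ·ΔH°_rxn = 10.072 × -98.1 = -988.1 kJ/s
Sensible, feed 129→25 °C: -611.64 kJ/s
Outlet flows (mol/s): A 23.728, H₂ 23.728, B 10.072
Sensible, products 25→118 °C: 531.96 kJ/s
Q = ΔH = -1067.8 kJ/s = -1067.8 kW
Heat removed = 3844 MJ/h

Q_out = 3840 MJ/h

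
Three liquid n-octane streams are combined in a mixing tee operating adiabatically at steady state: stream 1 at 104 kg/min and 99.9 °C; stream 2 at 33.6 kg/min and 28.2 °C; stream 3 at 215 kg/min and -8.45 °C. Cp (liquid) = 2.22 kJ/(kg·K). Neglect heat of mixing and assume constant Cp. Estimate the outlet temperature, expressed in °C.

No heat crosses the boundary, so H_out = H_in.
Σ ṁᵢCp,ᵢTᵢ = 104×2.22×99.9 + 33.6×2.22×28.2 + 215×2.22×-8.45 = 21135
Σ ṁᵢCp,ᵢ = 104×2.22 + 33.6×2.22 + 215×2.22 = 782.77
T_out = 21135 / 782.77 = 27 °C

T_out = 27.0 °C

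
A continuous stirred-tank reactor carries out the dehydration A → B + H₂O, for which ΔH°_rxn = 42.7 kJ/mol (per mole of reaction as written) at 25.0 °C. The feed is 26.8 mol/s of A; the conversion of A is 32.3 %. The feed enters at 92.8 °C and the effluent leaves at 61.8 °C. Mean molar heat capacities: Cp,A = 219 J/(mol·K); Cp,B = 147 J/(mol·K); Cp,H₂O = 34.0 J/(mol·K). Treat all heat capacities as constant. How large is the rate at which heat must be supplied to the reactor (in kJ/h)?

Q_in = 632000 kJ/h

Extent of reaction ξ = 0.323 × 26.8 = 8.6564 mol/s
Reaction term: ξ·ΔH°_rxn = 8.6564 × 42.7 = 369.63 kJ/s
Sensible, feed 92.8→25 °C: -397.93 kJ/s
Outlet flows (mol/s): A 18.144, B 8.6564, H₂O 8.6564
Sensible, products 25→61.8 °C: 203.88 kJ/s
Q = ΔH = 175.58 kJ/s = 175.58 kW
Heat supplied = 632080 kJ/h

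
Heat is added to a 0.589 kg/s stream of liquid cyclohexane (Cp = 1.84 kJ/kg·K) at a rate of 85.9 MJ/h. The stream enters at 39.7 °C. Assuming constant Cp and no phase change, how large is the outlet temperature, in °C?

Q = 85.9 MJ/h = 23.861 kJ/s
ΔT = Q/(ṁ·Cp) = 23.861/(0.589×1.84) = 22.017 K
T_out = 39.7 + 22.017 = 61.717 °C

T_out = 61.7 °C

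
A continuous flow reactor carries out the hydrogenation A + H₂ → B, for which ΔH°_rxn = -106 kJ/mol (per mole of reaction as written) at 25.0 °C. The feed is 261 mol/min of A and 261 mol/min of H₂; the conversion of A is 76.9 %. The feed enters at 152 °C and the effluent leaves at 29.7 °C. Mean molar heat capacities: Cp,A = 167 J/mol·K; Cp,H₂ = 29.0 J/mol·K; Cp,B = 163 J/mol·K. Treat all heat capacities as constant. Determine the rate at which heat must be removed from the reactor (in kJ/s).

Q_out = 459 kJ/s

Extent of reaction ξ = 0.769 × 261 = 200.71 mol/min
Reaction term: ξ·ΔH°_rxn = 200.71 × -106 = -21275 kJ/min
Sensible, feed 152→25 °C: -6496.8 kJ/min
Outlet flows (mol/min): A 60.291, H₂ 60.291, B 200.71
Sensible, products 25→29.7 °C: 209.3 kJ/min
Q = ΔH = -27563 kJ/min = -459.38 kW
Heat removed = 459.38 kJ/s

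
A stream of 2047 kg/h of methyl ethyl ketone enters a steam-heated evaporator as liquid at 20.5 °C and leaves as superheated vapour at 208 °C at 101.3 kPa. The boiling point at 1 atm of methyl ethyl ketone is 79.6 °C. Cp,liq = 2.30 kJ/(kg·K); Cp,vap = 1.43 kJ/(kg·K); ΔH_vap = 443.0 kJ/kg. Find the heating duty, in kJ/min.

liquid 20.5→79.6 °C: 135.93 kJ/kg
vaporisation at 79.6 °C: 443 kJ/kg
vapour 79.6→208 °C: 183.61 kJ/kg
Δh = 135.93 + 443 + 183.61 = 762.54 kJ/kg
Q = ṁ·Δh = 2047 kg/h × 762.54 kJ/kg = 1.5609e+06 kJ/h
|Q| = 433.59 kW = 26015 kJ/min

Q = 26000 kJ/min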